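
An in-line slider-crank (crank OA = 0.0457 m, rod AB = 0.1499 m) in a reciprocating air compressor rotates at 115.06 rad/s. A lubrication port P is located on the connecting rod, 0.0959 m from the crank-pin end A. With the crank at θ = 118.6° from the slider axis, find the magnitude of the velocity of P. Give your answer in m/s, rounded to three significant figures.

4.27

ω = 115.1 rad/s.  Crank-pin speed |V_A| = rω = 5.2582 m/s, perpendicular to OA.
Rod angle: sinφ = −(r/L) sinθ ⇒ φ = -15.526°; ω_rod = −rω cosθ/√(L²−r²sin²θ) = +17.428 rad/s.
V_P = V_A + ω_rod × AP, with AP = 0.0959 m along the rod.
Components: V_Px = −rω sinθ − a·ω_rod·sinφ = -4.1693 m/s;  V_Py = rω cosθ + a·ω_rod·cosφ = -0.90675 m/s.
|V_P| = √(V_Px² + V_Py²) = 4.2667 m/s.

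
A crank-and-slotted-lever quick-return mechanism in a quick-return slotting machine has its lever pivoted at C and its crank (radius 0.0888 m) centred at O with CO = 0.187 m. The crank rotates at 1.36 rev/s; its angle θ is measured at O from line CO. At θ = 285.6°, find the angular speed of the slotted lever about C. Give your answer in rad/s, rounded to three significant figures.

ω = 8.545 rad/s (from 1.36 rev/s).
Crank pin A relative to C: A = (d + r cosθ, r sinθ); lever angle φ = atan2(r sinθ, d + r cosθ).
Differentiating tanφ: φ̇ = rω(d cosθ + r)/(d² + r² + 2dr cosθ).
d² + r² + 2dr cosθ = |CA|² = 0.0517856 m²;  d cosθ + r = +0.13909 m.
|ω_lever| = |0.0888·8.545·+0.13909| / 0.0517856 = 2.038 rad/s.

2.04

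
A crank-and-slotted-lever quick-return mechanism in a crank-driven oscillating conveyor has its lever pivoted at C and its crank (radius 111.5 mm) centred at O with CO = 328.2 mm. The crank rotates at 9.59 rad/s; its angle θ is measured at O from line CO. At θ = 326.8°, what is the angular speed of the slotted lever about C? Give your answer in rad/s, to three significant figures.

2.28

ω = 9.59 rad/s
Crank pin A relative to C: A = (d + r cosθ, r sinθ); lever angle φ = atan2(r sinθ, d + r cosθ).
Differentiating tanφ: φ̇ = rω(d cosθ + r)/(d² + r² + 2dr cosθ).
d² + r² + 2dr cosθ = |CA|² = 0.181389 m²;  d cosθ + r = +0.38613 m.
|ω_lever| = |0.1115·9.59·+0.38613| / 0.181389 = 2.2762 rad/s.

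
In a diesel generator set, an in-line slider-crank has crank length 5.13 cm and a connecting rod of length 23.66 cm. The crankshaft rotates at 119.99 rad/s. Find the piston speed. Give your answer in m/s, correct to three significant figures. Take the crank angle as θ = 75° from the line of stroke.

6.29

ω = 120 rad/s
For an in-line slider-crank, x = r cosθ + √(L² − r² sin²θ), so v = −rω sinθ·[1 + r cosθ/√(L² − r² sin²θ)].
With r = 0.0513 m, L = 0.2366 m, θ = 75°: √(L² − r² sin²θ) = 0.23135 m.
v = −0.0513·120·0.96593·[1 + 0.0513·0.25882/0.23135] = -6.287 m/s.
|v| = 6.287 m/s.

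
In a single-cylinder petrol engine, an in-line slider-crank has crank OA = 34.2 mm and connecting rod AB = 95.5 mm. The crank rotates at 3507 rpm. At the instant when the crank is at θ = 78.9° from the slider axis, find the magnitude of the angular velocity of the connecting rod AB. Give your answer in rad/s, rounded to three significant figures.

ω = 367.3 rad/s (converted from 3507 rpm).
The rod makes angle φ with the slider axis where L sinφ = r sinθ; differentiating, L cosφ·φ̇ = r ω cosθ.
L cosφ = √(L² − r² sin²θ) = 0.089409 m.
|ω_rod| = r ω |cosθ| / √(L² − r² sin²θ) = 0.0342·367.3·0.19252/0.089409 = 27.045 rad/s.

27.0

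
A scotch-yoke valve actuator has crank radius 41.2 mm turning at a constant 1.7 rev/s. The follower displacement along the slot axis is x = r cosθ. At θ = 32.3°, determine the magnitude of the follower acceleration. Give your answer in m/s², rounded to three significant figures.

ω = 10.68 rad/s (from 1.7 rev/s).
x = r cosθ ⇒ ẍ = −rω² cosθ (ω constant).
|a| = rω²|cosθ| = 0.0412·(10.68)²·|cos 32.3°| = 3.9733 m/s².

3.97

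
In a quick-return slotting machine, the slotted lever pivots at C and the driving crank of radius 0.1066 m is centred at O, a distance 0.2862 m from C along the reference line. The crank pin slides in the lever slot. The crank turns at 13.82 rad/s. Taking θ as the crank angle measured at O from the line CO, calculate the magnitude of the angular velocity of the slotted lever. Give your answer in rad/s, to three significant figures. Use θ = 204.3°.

ω = 13.82 rad/s
Crank pin A relative to C: A = (d + r cosθ, r sinθ); lever angle φ = atan2(r sinθ, d + r cosθ).
Differentiating tanφ: φ̇ = rω(d cosθ + r)/(d² + r² + 2dr cosθ).
d² + r² + 2dr cosθ = |CA|² = 0.0376621 m²;  d cosθ + r = -0.15424 m.
|ω_lever| = |0.1066·13.82·-0.15424| / 0.0376621 = 6.0335 rad/s.

6.03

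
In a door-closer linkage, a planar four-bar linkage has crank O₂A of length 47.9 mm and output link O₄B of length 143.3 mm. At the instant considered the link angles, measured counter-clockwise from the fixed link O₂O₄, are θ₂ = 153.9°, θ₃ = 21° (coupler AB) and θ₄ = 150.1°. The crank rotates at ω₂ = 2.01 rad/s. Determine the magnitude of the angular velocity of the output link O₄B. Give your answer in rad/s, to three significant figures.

ω₂ = 2.01 rad/s
Differentiating the loop-closure r₂e^{iθ₂}+r₃e^{iθ₃}=r₁+r₄e^{iθ₄} gives r₂ω₂e^{iθ₂}+r₃ω₃e^{iθ₃}=r₄ω₄e^{iθ₄}.
Eliminating the other unknown: ω₄ = r₂ω₂ sin(θ₂−θ₃) / [r₄ sin(θ₄−θ₃)].
Numerator sine = +0.73254; denominator sine = +0.77605.
Result = 0.0479·2.01·(+0.73254) / (0.1433·(+0.77605)) = +0.63421 rad/s; magnitude 0.63421 rad/s.

0.634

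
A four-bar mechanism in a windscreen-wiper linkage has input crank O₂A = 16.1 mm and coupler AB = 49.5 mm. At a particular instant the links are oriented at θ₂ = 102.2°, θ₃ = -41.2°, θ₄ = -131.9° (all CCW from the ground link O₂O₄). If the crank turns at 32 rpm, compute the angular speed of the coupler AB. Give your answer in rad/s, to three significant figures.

0.883

ω₂ = 3.351 rad/s (from 32 rpm).
Differentiating the loop-closure r₂e^{iθ₂}+r₃e^{iθ₃}=r₁+r₄e^{iθ₄} gives r₂ω₂e^{iθ₂}+r₃ω₃e^{iθ₃}=r₄ω₄e^{iθ₄}.
Eliminating the other unknown: ω₃ = r₂ω₂ sin(θ₄−θ₂) / [r₃ sin(θ₃−θ₄)].
Numerator sine = +0.81004; denominator sine = +0.99993.
Result = 0.0161·3.351·(+0.81004) / (0.0495·(+0.99993)) = +0.88296 rad/s; magnitude 0.88296 rad/s.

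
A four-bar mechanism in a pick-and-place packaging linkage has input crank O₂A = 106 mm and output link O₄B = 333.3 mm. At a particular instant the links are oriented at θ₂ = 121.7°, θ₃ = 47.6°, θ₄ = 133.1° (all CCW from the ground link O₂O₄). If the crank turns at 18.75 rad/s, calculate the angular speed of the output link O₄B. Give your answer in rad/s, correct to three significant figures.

5.75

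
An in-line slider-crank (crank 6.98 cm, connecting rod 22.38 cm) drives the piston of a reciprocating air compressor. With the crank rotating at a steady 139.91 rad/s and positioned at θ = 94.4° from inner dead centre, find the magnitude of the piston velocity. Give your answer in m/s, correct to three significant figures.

9.49

ω = 139.9 rad/s
For an in-line slider-crank, x = r cosθ + √(L² − r² sin²θ), so v = −rω sinθ·[1 + r cosθ/√(L² − r² sin²θ)].
With r = 0.0698 m, L = 0.2238 m, θ = 94.4°: √(L² − r² sin²θ) = 0.2127 m.
v = −0.0698·139.9·0.99705·[1 + 0.0698·-0.07672/0.2127] = -9.4918 m/s.
|v| = 9.4918 m/s.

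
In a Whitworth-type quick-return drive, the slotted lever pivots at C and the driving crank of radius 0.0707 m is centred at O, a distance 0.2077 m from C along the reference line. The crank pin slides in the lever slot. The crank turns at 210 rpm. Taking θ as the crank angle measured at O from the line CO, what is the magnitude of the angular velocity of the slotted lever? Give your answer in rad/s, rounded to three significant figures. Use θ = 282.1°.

3.27

ω = 21.99 rad/s (from 210 rpm).
Crank pin A relative to C: A = (d + r cosθ, r sinθ); lever angle φ = atan2(r sinθ, d + r cosθ).
Differentiating tanφ: φ̇ = rω(d cosθ + r)/(d² + r² + 2dr cosθ).
d² + r² + 2dr cosθ = |CA|² = 0.054294 m²;  d cosθ + r = +0.11424 m.
|ω_lever| = |0.0707·21.99·+0.11424| / 0.054294 = 3.2713 rad/s.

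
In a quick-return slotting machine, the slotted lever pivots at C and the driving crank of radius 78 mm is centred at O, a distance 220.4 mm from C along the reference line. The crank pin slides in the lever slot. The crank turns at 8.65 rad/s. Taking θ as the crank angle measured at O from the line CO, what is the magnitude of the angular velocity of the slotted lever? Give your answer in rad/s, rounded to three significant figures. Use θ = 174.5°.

4.67

ω = 8.65 rad/s
Crank pin A relative to C: A = (d + r cosθ, r sinθ); lever angle φ = atan2(r sinθ, d + r cosθ).
Differentiating tanφ: φ̇ = rω(d cosθ + r)/(d² + r² + 2dr cosθ).
d² + r² + 2dr cosθ = |CA|² = 0.020436 m²;  d cosθ + r = -0.14139 m.
|ω_lever| = |0.078·8.65·-0.14139| / 0.020436 = 4.6679 rad/s.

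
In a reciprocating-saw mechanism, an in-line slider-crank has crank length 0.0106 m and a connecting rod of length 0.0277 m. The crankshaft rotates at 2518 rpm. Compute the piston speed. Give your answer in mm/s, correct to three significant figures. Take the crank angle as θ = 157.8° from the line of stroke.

ω = 2π·2518/60 = 263.7 rad/s
For an in-line slider-crank, x = r cosθ + √(L² − r² sin²θ), so v = −rω sinθ·[1 + r cosθ/√(L² − r² sin²θ)].
With r = 0.0106 m, L = 0.0277 m, θ = 157.8°: √(L² − r² sin²θ) = 0.027409 m.
v = −0.0106·263.7·0.37784·[1 + 0.0106·-0.92587/0.027409] = -0.67794 m/s.
|v| = 0.67794 m/s = 677.94 mm/s.

678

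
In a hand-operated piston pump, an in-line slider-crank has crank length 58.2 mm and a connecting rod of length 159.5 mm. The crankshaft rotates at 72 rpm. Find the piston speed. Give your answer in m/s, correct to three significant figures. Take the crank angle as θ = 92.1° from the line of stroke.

0.432

ω = 2π·72/60 = 7.54 rad/s
For an in-line slider-crank, x = r cosθ + √(L² − r² sin²θ), so v = −rω sinθ·[1 + r cosθ/√(L² − r² sin²θ)].
With r = 0.0582 m, L = 0.1595 m, θ = 92.1°: √(L² − r² sin²θ) = 0.14852 m.
v = −0.0582·7.54·0.99933·[1 + 0.0582·-0.03664/0.14852] = -0.43223 m/s.
|v| = 0.43223 m/s.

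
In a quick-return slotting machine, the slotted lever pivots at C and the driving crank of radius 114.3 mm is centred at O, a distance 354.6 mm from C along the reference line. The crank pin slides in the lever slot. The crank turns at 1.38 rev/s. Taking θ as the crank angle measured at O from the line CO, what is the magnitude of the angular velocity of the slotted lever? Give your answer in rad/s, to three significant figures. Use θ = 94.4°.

ω = 8.671 rad/s (from 1.38 rev/s).
Crank pin A relative to C: A = (d + r cosθ, r sinθ); lever angle φ = atan2(r sinθ, d + r cosθ).
Differentiating tanφ: φ̇ = rω(d cosθ + r)/(d² + r² + 2dr cosθ).
d² + r² + 2dr cosθ = |CA|² = 0.132587 m²;  d cosθ + r = +0.087095 m.
|ω_lever| = |0.1143·8.671·+0.087095| / 0.132587 = 0.65103 rad/s.

0.651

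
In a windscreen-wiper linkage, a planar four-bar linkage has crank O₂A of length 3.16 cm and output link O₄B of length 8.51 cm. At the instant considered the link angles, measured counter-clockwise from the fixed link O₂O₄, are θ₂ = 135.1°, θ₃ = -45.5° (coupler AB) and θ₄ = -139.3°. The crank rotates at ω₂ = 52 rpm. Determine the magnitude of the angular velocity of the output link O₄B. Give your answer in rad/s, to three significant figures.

ω₂ = 5.445 rad/s (from 52 rpm).
Differentiating the loop-closure r₂e^{iθ₂}+r₃e^{iθ₃}=r₁+r₄e^{iθ₄} gives r₂ω₂e^{iθ₂}+r₃ω₃e^{iθ₃}=r₄ω₄e^{iθ₄}.
Eliminating the other unknown: ω₄ = r₂ω₂ sin(θ₂−θ₃) / [r₄ sin(θ₄−θ₃)].
Numerator sine = -0.01047; denominator sine = -0.99780.
Result = 0.0316·5.445·(-0.01047) / (0.0851·(-0.99780)) = +0.021221 rad/s; magnitude 0.021221 rad/s.

0.0212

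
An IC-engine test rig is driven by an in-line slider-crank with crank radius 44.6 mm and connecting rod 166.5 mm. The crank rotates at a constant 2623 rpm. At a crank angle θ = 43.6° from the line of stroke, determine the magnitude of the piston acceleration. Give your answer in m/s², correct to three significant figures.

ω = 2π·2623/60 = 274.7 rad/s
x(θ) = r cosθ + √(L² − r² sin²θ); with ω constant, a = ω²·d²x/dθ².
d²x/dθ² = −r cosθ − r²(cos2θ)/√u − r⁴ sin²2θ/(4u^{3/2}),  u = L² − r² sin²θ = 0.0267763 m².
Substituting r = 0.0446 m, L = 0.1665 m, θ = 43.6°: d²x/dθ² = -0.033117 m.
a = ω²·d²x/dθ² = (274.7)²·(-0.033117) = -2498.7 m/s²;  |a| = 2498.7 m/s².

2500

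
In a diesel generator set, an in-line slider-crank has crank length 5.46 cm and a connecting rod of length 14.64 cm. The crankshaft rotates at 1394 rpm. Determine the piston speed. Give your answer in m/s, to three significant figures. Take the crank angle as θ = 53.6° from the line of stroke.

ω = 2π·1394/60 = 146 rad/s
For an in-line slider-crank, x = r cosθ + √(L² − r² sin²θ), so v = −rω sinθ·[1 + r cosθ/√(L² − r² sin²θ)].
With r = 0.0546 m, L = 0.1464 m, θ = 53.6°: √(L² − r² sin²θ) = 0.13965 m.
v = −0.0546·146·0.80489·[1 + 0.0546·0.59342/0.13965] = -7.9039 m/s.
|v| = 7.9039 m/s.

7.90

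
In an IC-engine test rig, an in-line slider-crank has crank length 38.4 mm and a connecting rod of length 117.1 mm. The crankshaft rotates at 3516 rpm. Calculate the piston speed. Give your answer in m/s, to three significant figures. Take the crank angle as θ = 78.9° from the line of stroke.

14.8

ω = 2π·3516/60 = 368.2 rad/s
For an in-line slider-crank, x = r cosθ + √(L² − r² sin²θ), so v = −rω sinθ·[1 + r cosθ/√(L² − r² sin²θ)].
With r = 0.0384 m, L = 0.1171 m, θ = 78.9°: √(L² − r² sin²θ) = 0.11087 m.
v = −0.0384·368.2·0.98129·[1 + 0.0384·0.19252/0.11087] = -14.799 m/s.
|v| = 14.799 m/s.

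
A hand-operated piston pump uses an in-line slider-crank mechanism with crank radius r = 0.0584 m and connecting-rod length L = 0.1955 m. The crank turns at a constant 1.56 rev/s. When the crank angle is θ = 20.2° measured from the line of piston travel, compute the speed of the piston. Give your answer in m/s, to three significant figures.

0.253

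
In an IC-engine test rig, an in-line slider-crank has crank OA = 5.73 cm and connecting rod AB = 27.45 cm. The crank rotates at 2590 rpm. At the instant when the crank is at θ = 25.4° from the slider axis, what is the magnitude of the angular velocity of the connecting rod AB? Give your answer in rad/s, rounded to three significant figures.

ω = 271.2 rad/s (converted from 2590 rpm).
The rod makes angle φ with the slider axis where L sinφ = r sinθ; differentiating, L cosφ·φ̇ = r ω cosθ.
L cosφ = √(L² − r² sin²θ) = 0.2734 m.
|ω_rod| = r ω |cosθ| / √(L² − r² sin²θ) = 0.0573·271.2·0.90334/0.2734 = 51.35 rad/s.

51.3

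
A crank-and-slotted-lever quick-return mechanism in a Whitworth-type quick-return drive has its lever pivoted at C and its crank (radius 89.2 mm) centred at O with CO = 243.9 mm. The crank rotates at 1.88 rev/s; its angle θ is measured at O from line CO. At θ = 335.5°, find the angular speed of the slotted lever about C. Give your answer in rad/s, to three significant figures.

ω = 11.81 rad/s (from 1.88 rev/s).
Crank pin A relative to C: A = (d + r cosθ, r sinθ); lever angle φ = atan2(r sinθ, d + r cosθ).
Differentiating tanφ: φ̇ = rω(d cosθ + r)/(d² + r² + 2dr cosθ).
d² + r² + 2dr cosθ = |CA|² = 0.107038 m²;  d cosθ + r = +0.31114 m.
|ω_lever| = |0.0892·11.81·+0.31114| / 0.107038 = 3.0628 rad/s.

3.06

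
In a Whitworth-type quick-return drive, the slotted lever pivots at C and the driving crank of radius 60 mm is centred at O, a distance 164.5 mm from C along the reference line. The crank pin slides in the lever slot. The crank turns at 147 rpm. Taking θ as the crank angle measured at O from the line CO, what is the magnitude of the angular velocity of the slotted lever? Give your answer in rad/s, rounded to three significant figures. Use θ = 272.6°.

ω = 15.39 rad/s (from 147 rpm).
Crank pin A relative to C: A = (d + r cosθ, r sinθ); lever angle φ = atan2(r sinθ, d + r cosθ).
Differentiating tanφ: φ̇ = rω(d cosθ + r)/(d² + r² + 2dr cosθ).
d² + r² + 2dr cosθ = |CA|² = 0.0315557 m²;  d cosθ + r = +0.067462 m.
|ω_lever| = |0.06·15.39·+0.067462| / 0.0315557 = 1.9746 rad/s.

1.97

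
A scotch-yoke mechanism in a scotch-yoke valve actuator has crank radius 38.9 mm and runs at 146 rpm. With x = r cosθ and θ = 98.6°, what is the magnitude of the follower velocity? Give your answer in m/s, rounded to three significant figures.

0.588

ω = 15.29 rad/s (from 146 rpm).
x = r cosθ ⇒ ẋ = −rω sinθ.
|v| = rω|sinθ| = 0.0389·15.29·|sin 98.6°| = 0.58806 m/s.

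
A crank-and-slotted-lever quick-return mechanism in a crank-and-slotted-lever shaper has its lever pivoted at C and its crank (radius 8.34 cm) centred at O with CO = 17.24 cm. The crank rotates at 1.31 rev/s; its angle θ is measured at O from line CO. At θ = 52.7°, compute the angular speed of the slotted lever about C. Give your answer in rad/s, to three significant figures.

2.38

ω = 8.231 rad/s (from 1.31 rev/s).
Crank pin A relative to C: A = (d + r cosθ, r sinθ); lever angle φ = atan2(r sinθ, d + r cosθ).
Differentiating tanφ: φ̇ = rω(d cosθ + r)/(d² + r² + 2dr cosθ).
d² + r² + 2dr cosθ = |CA|² = 0.0541033 m²;  d cosθ + r = +0.18787 m.
|ω_lever| = |0.0834·8.231·+0.18787| / 0.0541033 = 2.3837 rad/s.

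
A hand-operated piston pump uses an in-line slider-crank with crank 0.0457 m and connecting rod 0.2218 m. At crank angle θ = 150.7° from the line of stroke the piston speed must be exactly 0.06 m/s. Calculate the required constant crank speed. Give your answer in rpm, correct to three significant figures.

31.3

For an in-line slider-crank, |v_piston| = rω|sinθ|·[1 + r cosθ/√(L² − r² sin²θ)].
With r = 0.0457 m, L = 0.2218 m, θ = 150.7°: the bracketed kinematic factor |dx/dθ| = 0.018326 m.
ω = v/|dx/dθ| = 0.06/0.018326 = 3.2741 rad/s.
N = 60ω/(2π) = 31.265 rpm.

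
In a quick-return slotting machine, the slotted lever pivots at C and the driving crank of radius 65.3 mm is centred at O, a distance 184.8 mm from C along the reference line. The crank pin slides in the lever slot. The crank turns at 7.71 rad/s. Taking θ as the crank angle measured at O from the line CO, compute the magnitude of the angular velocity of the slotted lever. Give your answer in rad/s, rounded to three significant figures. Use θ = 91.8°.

0.795

ω = 7.71 rad/s
Crank pin A relative to C: A = (d + r cosθ, r sinθ); lever angle φ = atan2(r sinθ, d + r cosθ).
Differentiating tanφ: φ̇ = rω(d cosθ + r)/(d² + r² + 2dr cosθ).
d² + r² + 2dr cosθ = |CA|² = 0.037657 m²;  d cosθ + r = +0.059495 m.
|ω_lever| = |0.0653·7.71·+0.059495| / 0.037657 = 0.79543 rad/s.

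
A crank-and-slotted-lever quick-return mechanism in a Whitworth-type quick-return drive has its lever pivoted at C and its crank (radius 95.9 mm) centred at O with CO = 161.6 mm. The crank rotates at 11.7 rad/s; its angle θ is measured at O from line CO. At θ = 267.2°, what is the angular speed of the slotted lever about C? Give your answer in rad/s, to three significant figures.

2.92

ω = 11.7 rad/s
Crank pin A relative to C: A = (d + r cosθ, r sinθ); lever angle φ = atan2(r sinθ, d + r cosθ).
Differentiating tanφ: φ̇ = rω(d cosθ + r)/(d² + r² + 2dr cosθ).
d² + r² + 2dr cosθ = |CA|² = 0.0337973 m²;  d cosθ + r = +0.088006 m.
|ω_lever| = |0.0959·11.7·+0.088006| / 0.0337973 = 2.9217 rad/s.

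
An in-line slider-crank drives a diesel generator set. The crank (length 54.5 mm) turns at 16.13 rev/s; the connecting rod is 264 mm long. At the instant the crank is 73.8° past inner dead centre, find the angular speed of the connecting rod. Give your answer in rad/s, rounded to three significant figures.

5.96

ω = 101.3 rad/s (converted from 16.13 rev/s).
The rod makes angle φ with the slider axis where L sinφ = r sinθ; differentiating, L cosφ·φ̇ = r ω cosθ.
L cosφ = √(L² − r² sin²θ) = 0.25876 m.
|ω_rod| = r ω |cosθ| / √(L² − r² sin²θ) = 0.0545·101.3·0.27899/0.25876 = 5.9553 rad/s.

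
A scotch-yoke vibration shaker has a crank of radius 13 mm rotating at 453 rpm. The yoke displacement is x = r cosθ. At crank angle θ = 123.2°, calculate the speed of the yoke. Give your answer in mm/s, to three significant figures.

516

ω = 47.44 rad/s (from 453 rpm).
x = r cosθ ⇒ ẋ = −rω sinθ.
|v| = rω|sinθ| = 0.013·47.44·|sin 123.2°| = 0.51603 m/s = 516.03 mm/s.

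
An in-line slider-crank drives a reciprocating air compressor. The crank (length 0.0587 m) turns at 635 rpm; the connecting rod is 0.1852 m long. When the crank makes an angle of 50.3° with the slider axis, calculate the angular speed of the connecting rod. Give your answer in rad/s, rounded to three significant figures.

ω = 66.5 rad/s (converted from 635 rpm).
The rod makes angle φ with the slider axis where L sinφ = r sinθ; differentiating, L cosφ·φ̇ = r ω cosθ.
L cosφ = √(L² − r² sin²θ) = 0.17961 m.
|ω_rod| = r ω |cosθ| / √(L² − r² sin²θ) = 0.0587·66.5·0.63877/0.17961 = 13.882 rad/s.

13.9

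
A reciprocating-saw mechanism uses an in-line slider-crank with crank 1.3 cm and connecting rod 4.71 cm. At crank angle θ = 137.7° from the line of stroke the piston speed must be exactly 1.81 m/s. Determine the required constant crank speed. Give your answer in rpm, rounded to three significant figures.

2490

For an in-line slider-crank, |v_piston| = rω|sinθ|·[1 + r cosθ/√(L² − r² sin²θ)].
With r = 0.013 m, L = 0.0471 m, θ = 137.7°: the bracketed kinematic factor |dx/dθ| = 0.0069314 m.
ω = v/|dx/dθ| = 1.81/0.0069314 = 261.13 rad/s.
N = 60ω/(2π) = 2493.6 rpm.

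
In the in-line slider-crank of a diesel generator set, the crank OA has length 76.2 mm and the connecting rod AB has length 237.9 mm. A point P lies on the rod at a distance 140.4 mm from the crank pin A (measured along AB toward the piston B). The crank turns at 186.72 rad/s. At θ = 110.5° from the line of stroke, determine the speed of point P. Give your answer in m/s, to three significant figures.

ω = 186.7 rad/s.  Crank-pin speed |V_A| = rω = 14.228 m/s, perpendicular to OA.
Rod angle: sinφ = −(r/L) sinθ ⇒ φ = -17.459°; ω_rod = −rω cosθ/√(L²−r²sin²θ) = +21.956 rad/s.
V_P = V_A + ω_rod × AP, with AP = 0.1404 m along the rod.
Components: V_Px = −rω sinθ − a·ω_rod·sinφ = -12.402 m/s;  V_Py = rω cosθ + a·ω_rod·cosφ = -2.0421 m/s.
|V_P| = √(V_Px² + V_Py²) = 12.569 m/s.

12.6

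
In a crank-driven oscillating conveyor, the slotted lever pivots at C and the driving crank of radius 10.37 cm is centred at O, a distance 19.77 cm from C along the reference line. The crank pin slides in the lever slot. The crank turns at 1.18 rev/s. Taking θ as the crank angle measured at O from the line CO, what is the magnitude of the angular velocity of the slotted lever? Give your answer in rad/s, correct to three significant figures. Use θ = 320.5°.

ω = 7.414 rad/s (from 1.18 rev/s).
Crank pin A relative to C: A = (d + r cosθ, r sinθ); lever angle φ = atan2(r sinθ, d + r cosθ).
Differentiating tanφ: φ̇ = rω(d cosθ + r)/(d² + r² + 2dr cosθ).
d² + r² + 2dr cosθ = |CA|² = 0.0814779 m²;  d cosθ + r = +0.25625 m.
|ω_lever| = |0.1037·7.414·+0.25625| / 0.0814779 = 2.418 rad/s.

2.42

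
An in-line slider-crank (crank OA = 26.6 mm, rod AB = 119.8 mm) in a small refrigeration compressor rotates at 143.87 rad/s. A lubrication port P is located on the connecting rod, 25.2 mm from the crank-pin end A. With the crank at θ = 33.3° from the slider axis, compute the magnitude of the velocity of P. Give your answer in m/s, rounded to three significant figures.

3.34

ω = 143.9 rad/s.  Crank-pin speed |V_A| = rω = 3.8269 m/s, perpendicular to OA.
Rod angle: sinφ = −(r/L) sinθ ⇒ φ = -7.002°; ω_rod = −rω cosθ/√(L²−r²sin²θ) = -26.9 rad/s.
V_P = V_A + ω_rod × AP, with AP = 0.0252 m along the rod.
Components: V_Px = −rω sinθ − a·ω_rod·sinφ = -2.1837 m/s;  V_Py = rω cosθ + a·ω_rod·cosφ = +2.5258 m/s.
|V_P| = √(V_Px² + V_Py²) = 3.3389 m/s.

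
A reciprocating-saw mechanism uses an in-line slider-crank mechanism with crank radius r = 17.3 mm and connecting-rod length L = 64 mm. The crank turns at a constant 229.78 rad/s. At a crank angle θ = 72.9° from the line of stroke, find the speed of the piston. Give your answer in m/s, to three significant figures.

ω = 229.8 rad/s
For an in-line slider-crank, x = r cosθ + √(L² − r² sin²θ), so v = −rω sinθ·[1 + r cosθ/√(L² − r² sin²θ)].
With r = 0.0173 m, L = 0.064 m, θ = 72.9°: √(L² − r² sin²θ) = 0.061827 m.
v = −0.0173·229.8·0.95579·[1 + 0.0173·0.29404/0.061827] = -4.1121 m/s.
|v| = 4.1121 m/s.

4.11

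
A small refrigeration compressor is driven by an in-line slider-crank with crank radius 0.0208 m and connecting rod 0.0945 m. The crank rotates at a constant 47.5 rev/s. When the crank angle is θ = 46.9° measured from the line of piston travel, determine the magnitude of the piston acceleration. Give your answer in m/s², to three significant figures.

ω = 2π·47.5 = 298.5 rad/s
x(θ) = r cosθ + √(L² − r² sin²θ); with ω constant, a = ω²·d²x/dθ².
d²x/dθ² = −r cosθ − r²(cos2θ)/√u − r⁴ sin²2θ/(4u^{3/2}),  u = L² − r² sin²θ = 0.00869959 m².
Substituting r = 0.0208 m, L = 0.0945 m, θ = 46.9°: d²x/dθ² = -0.013962 m.
a = ω²·d²x/dθ² = (298.5)²·(-0.013962) = -1243.6 m/s²;  |a| = 1243.6 m/s².

1240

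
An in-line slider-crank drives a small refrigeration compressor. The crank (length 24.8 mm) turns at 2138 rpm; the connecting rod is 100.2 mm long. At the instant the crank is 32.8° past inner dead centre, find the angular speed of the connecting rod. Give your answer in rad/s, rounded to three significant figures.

47.0

ω = 223.9 rad/s (converted from 2138 rpm).
The rod makes angle φ with the slider axis where L sinφ = r sinθ; differentiating, L cosφ·φ̇ = r ω cosθ.
L cosφ = √(L² − r² sin²θ) = 0.099295 m.
|ω_rod| = r ω |cosθ| / √(L² − r² sin²θ) = 0.0248·223.9·0.84057/0.099295 = 47.004 rad/s.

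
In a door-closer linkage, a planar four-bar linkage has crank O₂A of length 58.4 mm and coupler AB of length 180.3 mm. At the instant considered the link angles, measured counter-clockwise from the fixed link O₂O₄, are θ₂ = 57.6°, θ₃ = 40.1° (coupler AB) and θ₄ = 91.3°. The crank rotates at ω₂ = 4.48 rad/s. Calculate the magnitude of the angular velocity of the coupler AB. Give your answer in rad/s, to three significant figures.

1.03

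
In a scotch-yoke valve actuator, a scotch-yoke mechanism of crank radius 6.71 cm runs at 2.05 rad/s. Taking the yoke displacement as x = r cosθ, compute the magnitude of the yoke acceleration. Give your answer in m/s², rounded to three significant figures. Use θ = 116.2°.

ω = 2.05 rad/s
x = r cosθ ⇒ ẍ = −rω² cosθ (ω constant).
|a| = rω²|cosθ| = 0.0671·(2.05)²·|cos 116.2°| = 0.1245 m/s².

0.124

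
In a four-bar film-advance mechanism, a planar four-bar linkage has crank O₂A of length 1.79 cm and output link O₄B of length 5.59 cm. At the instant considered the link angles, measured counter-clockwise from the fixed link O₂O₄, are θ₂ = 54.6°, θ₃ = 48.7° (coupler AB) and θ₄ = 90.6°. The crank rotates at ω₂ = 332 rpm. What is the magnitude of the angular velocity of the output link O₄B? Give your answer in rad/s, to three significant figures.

ω₂ = 34.77 rad/s (from 332 rpm).
Differentiating the loop-closure r₂e^{iθ₂}+r₃e^{iθ₃}=r₁+r₄e^{iθ₄} gives r₂ω₂e^{iθ₂}+r₃ω₃e^{iθ₃}=r₄ω₄e^{iθ₄}.
Eliminating the other unknown: ω₄ = r₂ω₂ sin(θ₂−θ₃) / [r₄ sin(θ₄−θ₃)].
Numerator sine = +0.10279; denominator sine = +0.66783.
Result = 0.0179·34.77·(+0.10279) / (0.0559·(+0.66783)) = +1.7136 rad/s; magnitude 1.7136 rad/s.

1.71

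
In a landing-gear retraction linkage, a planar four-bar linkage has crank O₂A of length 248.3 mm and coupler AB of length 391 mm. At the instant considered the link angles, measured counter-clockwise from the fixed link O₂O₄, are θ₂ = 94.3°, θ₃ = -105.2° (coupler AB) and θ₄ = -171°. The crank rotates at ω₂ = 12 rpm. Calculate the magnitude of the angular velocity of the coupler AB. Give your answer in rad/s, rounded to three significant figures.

0.872

ω₂ = 1.257 rad/s (from 12 rpm).
Differentiating the loop-closure r₂e^{iθ₂}+r₃e^{iθ₃}=r₁+r₄e^{iθ₄} gives r₂ω₂e^{iθ₂}+r₃ω₃e^{iθ₃}=r₄ω₄e^{iθ₄}.
Eliminating the other unknown: ω₃ = r₂ω₂ sin(θ₄−θ₂) / [r₃ sin(θ₃−θ₄)].
Numerator sine = +0.99664; denominator sine = +0.91212.
Result = 0.2483·1.257·(+0.99664) / (0.391·(+0.91212)) = +0.87196 rad/s; magnitude 0.87196 rad/s.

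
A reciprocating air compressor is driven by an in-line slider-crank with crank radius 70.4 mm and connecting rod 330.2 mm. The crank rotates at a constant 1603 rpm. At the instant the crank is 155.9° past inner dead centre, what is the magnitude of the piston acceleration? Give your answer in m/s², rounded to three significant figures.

1530

ω = 2π·1603/60 = 167.9 rad/s
x(θ) = r cosθ + √(L² − r² sin²θ); with ω constant, a = ω²·d²x/dθ².
d²x/dθ² = −r cosθ − r²(cos2θ)/√u − r⁴ sin²2θ/(4u^{3/2}),  u = L² − r² sin²θ = 0.108206 m².
Substituting r = 0.0704 m, L = 0.3302 m, θ = 155.9°: d²x/dθ² = +0.054125 m.
a = ω²·d²x/dθ² = (167.9)²·(+0.054125) = +1525.2 m/s²;  |a| = 1525.2 m/s².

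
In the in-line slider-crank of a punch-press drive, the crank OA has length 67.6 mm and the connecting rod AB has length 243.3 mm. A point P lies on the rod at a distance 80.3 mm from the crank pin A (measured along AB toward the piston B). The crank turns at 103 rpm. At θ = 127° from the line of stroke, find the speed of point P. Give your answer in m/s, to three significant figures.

ω = 10.79 rad/s.  Crank-pin speed |V_A| = rω = 0.72914 m/s, perpendicular to OA.
Rod angle: sinφ = −(r/L) sinθ ⇒ φ = -12.821°; ω_rod = −rω cosθ/√(L²−r²sin²θ) = +1.8497 rad/s.
V_P = V_A + ω_rod × AP, with AP = 0.0803 m along the rod.
Components: V_Px = −rω sinθ − a·ω_rod·sinφ = -0.54936 m/s;  V_Py = rω cosθ + a·ω_rod·cosφ = -0.29398 m/s.
|V_P| = √(V_Px² + V_Py²) = 0.62308 m/s.

0.623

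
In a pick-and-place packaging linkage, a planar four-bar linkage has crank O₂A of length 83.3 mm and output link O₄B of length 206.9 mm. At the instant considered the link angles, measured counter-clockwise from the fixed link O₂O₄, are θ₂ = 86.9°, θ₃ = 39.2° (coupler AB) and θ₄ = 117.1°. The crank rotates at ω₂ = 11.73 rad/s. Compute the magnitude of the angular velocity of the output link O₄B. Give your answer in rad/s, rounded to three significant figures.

ω₂ = 11.73 rad/s
Differentiating the loop-closure r₂e^{iθ₂}+r₃e^{iθ₃}=r₁+r₄e^{iθ₄} gives r₂ω₂e^{iθ₂}+r₃ω₃e^{iθ₃}=r₄ω₄e^{iθ₄}.
Eliminating the other unknown: ω₄ = r₂ω₂ sin(θ₂−θ₃) / [r₄ sin(θ₄−θ₃)].
Numerator sine = +0.73963; denominator sine = +0.97778.
Result = 0.0833·11.73·(+0.73963) / (0.2069·(+0.97778)) = +3.5724 rad/s; magnitude 3.5724 rad/s.

3.57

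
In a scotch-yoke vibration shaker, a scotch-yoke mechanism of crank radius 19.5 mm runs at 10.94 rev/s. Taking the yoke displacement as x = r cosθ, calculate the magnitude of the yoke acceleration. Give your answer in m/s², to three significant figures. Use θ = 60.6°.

ω = 68.74 rad/s (from 10.94 rev/s).
x = r cosθ ⇒ ẍ = −rω² cosθ (ω constant).
|a| = rω²|cosθ| = 0.0195·(68.74)²·|cos 60.6°| = 45.23 m/s².

45.2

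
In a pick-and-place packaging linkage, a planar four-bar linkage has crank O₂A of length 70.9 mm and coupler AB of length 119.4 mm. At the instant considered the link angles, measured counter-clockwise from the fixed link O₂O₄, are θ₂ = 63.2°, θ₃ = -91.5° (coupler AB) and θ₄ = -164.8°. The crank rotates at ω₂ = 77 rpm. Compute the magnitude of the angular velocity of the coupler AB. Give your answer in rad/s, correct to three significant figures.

3.71

ω₂ = 8.063 rad/s (from 77 rpm).
Differentiating the loop-closure r₂e^{iθ₂}+r₃e^{iθ₃}=r₁+r₄e^{iθ₄} gives r₂ω₂e^{iθ₂}+r₃ω₃e^{iθ₃}=r₄ω₄e^{iθ₄}.
Eliminating the other unknown: ω₃ = r₂ω₂ sin(θ₄−θ₂) / [r₃ sin(θ₃−θ₄)].
Numerator sine = +0.74314; denominator sine = +0.95782.
Result = 0.0709·8.063·(+0.74314) / (0.1194·(+0.95782)) = +3.7149 rad/s; magnitude 3.7149 rad/s.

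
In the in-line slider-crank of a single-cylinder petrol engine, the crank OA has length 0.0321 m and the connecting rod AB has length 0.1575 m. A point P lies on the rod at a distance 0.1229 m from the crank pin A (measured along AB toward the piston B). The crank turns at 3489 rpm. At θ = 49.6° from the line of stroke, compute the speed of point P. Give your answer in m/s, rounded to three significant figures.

ω = 365.4 rad/s.  Crank-pin speed |V_A| = rω = 11.728 m/s, perpendicular to OA.
Rod angle: sinφ = −(r/L) sinθ ⇒ φ = -8.929°; ω_rod = −rω cosθ/√(L²−r²sin²θ) = -48.854 rad/s.
V_P = V_A + ω_rod × AP, with AP = 0.1229 m along the rod.
Components: V_Px = −rω sinθ − a·ω_rod·sinφ = -9.8634 m/s;  V_Py = rω cosθ + a·ω_rod·cosφ = +1.6699 m/s.
|V_P| = √(V_Px² + V_Py²) = 10.004 m/s.

10.0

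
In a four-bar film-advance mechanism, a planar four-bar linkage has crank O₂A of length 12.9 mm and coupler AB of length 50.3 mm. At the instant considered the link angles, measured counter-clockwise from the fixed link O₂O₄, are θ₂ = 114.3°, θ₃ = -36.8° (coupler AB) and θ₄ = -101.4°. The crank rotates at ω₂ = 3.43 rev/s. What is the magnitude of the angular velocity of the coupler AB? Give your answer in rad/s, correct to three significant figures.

3.57

ω₂ = 21.55 rad/s (from 3.43 rev/s).
Differentiating the loop-closure r₂e^{iθ₂}+r₃e^{iθ₃}=r₁+r₄e^{iθ₄} gives r₂ω₂e^{iθ₂}+r₃ω₃e^{iθ₃}=r₄ω₄e^{iθ₄}.
Eliminating the other unknown: ω₃ = r₂ω₂ sin(θ₄−θ₂) / [r₃ sin(θ₃−θ₄)].
Numerator sine = +0.58354; denominator sine = +0.90334.
Result = 0.0129·21.55·(+0.58354) / (0.0503·(+0.90334)) = +3.5704 rad/s; magnitude 3.5704 rad/s.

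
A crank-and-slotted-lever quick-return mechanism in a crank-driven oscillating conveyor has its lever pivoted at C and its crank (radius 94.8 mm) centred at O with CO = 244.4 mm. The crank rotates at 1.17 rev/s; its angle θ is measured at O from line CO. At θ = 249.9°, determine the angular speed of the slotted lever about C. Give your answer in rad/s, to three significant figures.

0.143

ω = 7.351 rad/s (from 1.17 rev/s).
Crank pin A relative to C: A = (d + r cosθ, r sinθ); lever angle φ = atan2(r sinθ, d + r cosθ).
Differentiating tanφ: φ̇ = rω(d cosθ + r)/(d² + r² + 2dr cosθ).
d² + r² + 2dr cosθ = |CA|² = 0.0527938 m²;  d cosθ + r = +0.01081 m.
|ω_lever| = |0.0948·7.351·+0.01081| / 0.0527938 = 0.14269 rad/s.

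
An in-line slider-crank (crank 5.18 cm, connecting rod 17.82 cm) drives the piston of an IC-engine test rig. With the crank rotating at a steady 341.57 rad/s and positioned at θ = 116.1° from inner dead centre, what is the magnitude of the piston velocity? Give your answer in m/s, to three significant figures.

ω = 341.6 rad/s
For an in-line slider-crank, x = r cosθ + √(L² − r² sin²θ), so v = −rω sinθ·[1 + r cosθ/√(L² − r² sin²θ)].
With r = 0.0518 m, L = 0.1782 m, θ = 116.1°: √(L² − r² sin²θ) = 0.17202 m.
v = −0.0518·341.6·0.89803·[1 + 0.0518·-0.43994/0.17202] = -13.784 m/s.
|v| = 13.784 m/s.

13.8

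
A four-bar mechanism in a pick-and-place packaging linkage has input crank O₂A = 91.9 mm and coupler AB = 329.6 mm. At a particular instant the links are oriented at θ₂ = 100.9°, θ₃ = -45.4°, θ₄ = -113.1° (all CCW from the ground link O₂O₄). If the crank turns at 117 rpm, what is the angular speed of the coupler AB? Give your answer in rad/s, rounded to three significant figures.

ω₂ = 12.25 rad/s (from 117 rpm).
Differentiating the loop-closure r₂e^{iθ₂}+r₃e^{iθ₃}=r₁+r₄e^{iθ₄} gives r₂ω₂e^{iθ₂}+r₃ω₃e^{iθ₃}=r₄ω₄e^{iθ₄}.
Eliminating the other unknown: ω₃ = r₂ω₂ sin(θ₄−θ₂) / [r₃ sin(θ₃−θ₄)].
Numerator sine = +0.55919; denominator sine = +0.92521.
Result = 0.0919·12.25·(+0.55919) / (0.3296·(+0.92521)) = +2.0647 rad/s; magnitude 2.0647 rad/s.

2.06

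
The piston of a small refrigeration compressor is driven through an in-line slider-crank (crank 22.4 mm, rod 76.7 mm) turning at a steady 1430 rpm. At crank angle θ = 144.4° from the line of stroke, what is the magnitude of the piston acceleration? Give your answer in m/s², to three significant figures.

358

ω = 2π·1430/60 = 149.7 rad/s
x(θ) = r cosθ + √(L² − r² sin²θ); with ω constant, a = ω²·d²x/dθ².
d²x/dθ² = −r cosθ − r²(cos2θ)/√u − r⁴ sin²2θ/(4u^{3/2}),  u = L² − r² sin²θ = 0.00571286 m².
Substituting r = 0.0224 m, L = 0.0767 m, θ = 144.4°: d²x/dθ² = +0.015943 m.
a = ω²·d²x/dθ² = (149.7)²·(+0.015943) = +357.53 m/s²;  |a| = 357.53 m/s².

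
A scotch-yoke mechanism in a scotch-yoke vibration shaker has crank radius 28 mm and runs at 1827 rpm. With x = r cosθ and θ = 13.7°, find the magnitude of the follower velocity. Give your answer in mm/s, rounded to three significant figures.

ω = 191.3 rad/s (from 1827 rpm).
x = r cosθ ⇒ ẋ = −rω sinθ.
|v| = rω|sinθ| = 0.028·191.3·|sin 13.7°| = 1.2688 m/s = 1268.8 mm/s.

1270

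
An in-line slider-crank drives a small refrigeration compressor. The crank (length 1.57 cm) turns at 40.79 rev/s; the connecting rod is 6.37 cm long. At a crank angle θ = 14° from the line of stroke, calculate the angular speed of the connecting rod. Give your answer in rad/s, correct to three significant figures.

ω = 256.3 rad/s (converted from 40.79 rev/s).
The rod makes angle φ with the slider axis where L sinφ = r sinθ; differentiating, L cosφ·φ̇ = r ω cosθ.
L cosφ = √(L² − r² sin²θ) = 0.063587 m.
|ω_rod| = r ω |cosθ| / √(L² − r² sin²θ) = 0.0157·256.3·0.97030/0.063587 = 61.4 rad/s.

61.4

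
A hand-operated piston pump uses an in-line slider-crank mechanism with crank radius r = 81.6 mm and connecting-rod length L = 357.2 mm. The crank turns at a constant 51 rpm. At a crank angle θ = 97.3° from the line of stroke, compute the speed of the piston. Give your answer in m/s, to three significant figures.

ω = 2π·51/60 = 5.341 rad/s
For an in-line slider-crank, x = r cosθ + √(L² − r² sin²θ), so v = −rω sinθ·[1 + r cosθ/√(L² − r² sin²θ)].
With r = 0.0816 m, L = 0.3572 m, θ = 97.3°: √(L² − r² sin²θ) = 0.34791 m.
v = −0.0816·5.341·0.99189·[1 + 0.0816·-0.12706/0.34791] = -0.41939 m/s.
|v| = 0.41939 m/s.

0.419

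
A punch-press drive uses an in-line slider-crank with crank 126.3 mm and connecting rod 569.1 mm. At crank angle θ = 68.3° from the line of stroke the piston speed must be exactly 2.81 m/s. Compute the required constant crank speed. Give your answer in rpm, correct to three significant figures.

211

For an in-line slider-crank, |v_piston| = rω|sinθ|·[1 + r cosθ/√(L² − r² sin²θ)].
With r = 0.1263 m, L = 0.5691 m, θ = 68.3°: the bracketed kinematic factor |dx/dθ| = 0.12719 m.
ω = v/|dx/dθ| = 2.81/0.12719 = 22.093 rad/s.
N = 60ω/(2π) = 210.97 rpm.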